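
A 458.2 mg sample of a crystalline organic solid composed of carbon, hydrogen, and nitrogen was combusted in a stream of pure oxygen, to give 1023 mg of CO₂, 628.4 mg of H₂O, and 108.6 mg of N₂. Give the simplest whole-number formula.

mol C = 1.023 g CO₂ ÷ 44.009 g/mol = 0.023245 mol
mol H = 2 × 0.6284 g H₂O ÷ 18.015 g/mol = 0.069764 mol
mol N = 2 × 0.1086 g N₂ ÷ 28.014 g/mol = 0.0077533 mol
Divide by the smallest (0.0077533 mol): C 2.998, H 8.998, N 1.000

C3H9N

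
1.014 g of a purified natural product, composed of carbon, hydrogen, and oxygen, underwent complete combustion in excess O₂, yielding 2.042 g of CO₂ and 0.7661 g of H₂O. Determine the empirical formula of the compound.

C6H11O3

mol C = 2.042 g CO₂ ÷ 44.009 g/mol = 0.046400 mol
mol H = 2 × 0.7661 g H₂O ÷ 18.015 g/mol = 0.085051 mol
mass O = 1.014 − (0.55731 + 0.085732) = 0.37096 g → mol O = 0.37096 ÷ 15.999 = 0.023187 mol
Divide by the smallest (0.023187 mol): C 2.001, H 3.668, O 1.000
Multiplying each by 3 gives whole numbers: C 6.00, H 11.00, O 3.00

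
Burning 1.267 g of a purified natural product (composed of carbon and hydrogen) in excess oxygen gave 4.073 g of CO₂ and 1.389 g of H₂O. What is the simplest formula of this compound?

C3H5

mol C = 4.073 g CO₂ ÷ 44.009 g/mol = 0.092549 mol
mol H = 2 × 1.389 g H₂O ÷ 18.015 g/mol = 0.15420 mol
Divide by the smallest (0.092549 mol): C 1.000, H 1.666
Multiplying each by 3 gives whole numbers: C 3.00, H 5.00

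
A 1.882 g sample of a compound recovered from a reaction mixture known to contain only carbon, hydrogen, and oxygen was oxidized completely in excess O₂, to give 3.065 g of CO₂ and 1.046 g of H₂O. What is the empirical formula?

C6H10O5

mol C = 3.065 g CO₂ ÷ 44.009 g/mol = 0.069645 mol
mol H = 2 × 1.046 g H₂O ÷ 18.015 g/mol = 0.11613 mol
mass O = 1.882 − (0.83650 + 0.11705) = 0.92844 g → mol O = 0.92844 ÷ 15.999 = 0.058031 mol
Divide by the smallest (0.058031 mol): C 1.200, H 2.001, O 1.000
Multiplying each by 5 gives whole numbers: C 6.00, H 10.01, O 5.00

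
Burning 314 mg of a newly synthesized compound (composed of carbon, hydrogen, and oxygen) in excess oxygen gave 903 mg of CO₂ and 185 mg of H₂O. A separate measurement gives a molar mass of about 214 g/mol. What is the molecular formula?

mol C = 0.903 g CO₂ ÷ 44.009 g/mol = 0.02052 mol
mol H = 2 × 0.185 g H₂O ÷ 18.015 g/mol = 0.02054 mol
mass O = 0.314 − (0.2464 + 0.02070) = 0.04685 g → mol O = 0.04685 ÷ 15.999 = 0.002928 mol
Divide by the smallest (0.002928 mol): C 7.007, H 7.014, O 1.000
Empirical formula: C7H7O
Empirical-formula mass = 107.13 g/mol; 214 ÷ 107.13 ≈ 2, so the molecular formula is C14H14O2.

C14H14O2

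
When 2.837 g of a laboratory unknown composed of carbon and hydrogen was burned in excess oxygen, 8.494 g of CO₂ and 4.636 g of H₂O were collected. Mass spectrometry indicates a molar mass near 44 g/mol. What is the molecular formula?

C3H8

mol C = 8.494 g CO₂ ÷ 44.009 g/mol = 0.19301 mol
mol H = 2 × 4.636 g H₂O ÷ 18.015 g/mol = 0.51468 mol
Divide by the smallest (0.19301 mol): C 1.000, H 2.667
Multiplying each by 3 gives whole numbers: C 3.00, H 8.00
Empirical formula: C3H8
Empirical-formula mass = 44.10 g/mol; 44 ÷ 44.10 ≈ 1, so the molecular formula is C3H8.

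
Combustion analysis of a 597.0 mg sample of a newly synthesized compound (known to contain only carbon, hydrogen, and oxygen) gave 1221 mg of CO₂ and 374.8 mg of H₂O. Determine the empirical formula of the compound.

C2H3O

mol C = 1.221 g CO₂ ÷ 44.009 g/mol = 0.027744 mol
mol H = 2 × 0.3748 g H₂O ÷ 18.015 g/mol = 0.041610 mol
mass O = 0.5970 − (0.33324 + 0.041943) = 0.22182 g → mol O = 0.22182 ÷ 15.999 = 0.013865 mol
Divide by the smallest (0.013865 mol): C 2.001, H 3.001, O 1.000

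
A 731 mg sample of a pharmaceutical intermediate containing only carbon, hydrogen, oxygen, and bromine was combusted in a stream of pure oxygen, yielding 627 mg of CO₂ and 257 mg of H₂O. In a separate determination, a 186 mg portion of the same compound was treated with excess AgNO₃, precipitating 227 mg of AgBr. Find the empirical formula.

mol C = 0.627 g CO₂ ÷ 44.009 g/mol = 0.01425 mol
mol H = 2 × 0.257 g H₂O ÷ 18.015 g/mol = 0.02853 mol
From the AgBr data: mol Br per gram of compound = (0.227 ÷ 187.772) ÷ 0.186 = 0.006500 mol/g, so in the 0.731 g combustion sample mol Br = 0.004751 mol
mass O = 0.731 − (0.1711 + 0.02876 + 0.3796) = 0.1515 g → mol O = 0.1515 ÷ 15.999 = 0.009468 mol
Divide by the smallest (0.004751 mol): C 2.999, H 6.005, Br 1.000, O 1.993

C3H6BrO2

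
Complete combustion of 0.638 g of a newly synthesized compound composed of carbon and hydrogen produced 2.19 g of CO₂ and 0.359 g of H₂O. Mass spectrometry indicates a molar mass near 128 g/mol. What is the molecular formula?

C10H8

mol C = 2.19 g CO₂ ÷ 44.009 g/mol = 0.04976 mol
mol H = 2 × 0.359 g H₂O ÷ 18.015 g/mol = 0.03986 mol
Divide by the smallest (0.03986 mol): C 1.249, H 1.000
Multiplying each by 4 gives whole numbers: C 4.99, H 4.00
Empirical formula: C5H4
Empirical-formula mass = 64.09 g/mol; 128 ÷ 64.09 ≈ 2, so the molecular formula is C10H8.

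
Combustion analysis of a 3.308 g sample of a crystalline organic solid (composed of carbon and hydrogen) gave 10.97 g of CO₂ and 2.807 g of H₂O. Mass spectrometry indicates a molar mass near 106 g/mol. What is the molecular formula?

C8H10

mol C = 10.97 g CO₂ ÷ 44.009 g/mol = 0.24927 mol
mol H = 2 × 2.807 g H₂O ÷ 18.015 g/mol = 0.31163 mol
Divide by the smallest (0.24927 mol): C 1.000, H 1.250
Multiplying each by 4 gives whole numbers: C 4.00, H 5.00
Empirical formula: C4H5
Empirical-formula mass = 53.08 g/mol; 106 ÷ 53.08 ≈ 2, so the molecular formula is C8H10.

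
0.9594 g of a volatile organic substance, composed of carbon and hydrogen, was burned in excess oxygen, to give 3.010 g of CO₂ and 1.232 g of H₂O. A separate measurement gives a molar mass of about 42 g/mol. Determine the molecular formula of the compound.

C3H6

mol C = 3.010 g CO₂ ÷ 44.009 g/mol = 0.068395 mol
mol H = 2 × 1.232 g H₂O ÷ 18.015 g/mol = 0.13677 mol
Divide by the smallest (0.068395 mol): C 1.000, H 2.000
Empirical formula: CH2
Empirical-formula mass = 14.03 g/mol; 42 ÷ 14.03 ≈ 3, so the molecular formula is C3H6.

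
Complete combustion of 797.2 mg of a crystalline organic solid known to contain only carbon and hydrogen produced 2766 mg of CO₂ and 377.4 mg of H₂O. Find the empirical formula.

C3H2

mol C = 2.766 g CO₂ ÷ 44.009 g/mol = 0.062851 mol
mol H = 2 × 0.3774 g H₂O ÷ 18.015 g/mol = 0.041898 mol
Divide by the smallest (0.041898 mol): C 1.500, H 1.000
Multiplying each by 2 gives whole numbers: C 3.00, H 2.00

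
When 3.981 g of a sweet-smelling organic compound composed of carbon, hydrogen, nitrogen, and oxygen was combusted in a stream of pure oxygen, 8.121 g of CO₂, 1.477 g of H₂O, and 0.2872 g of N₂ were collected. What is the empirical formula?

C9H8NO4

mol C = 8.121 g CO₂ ÷ 44.009 g/mol = 0.18453 mol
mol H = 2 × 1.477 g H₂O ÷ 18.015 g/mol = 0.16397 mol
mol N = 2 × 0.2872 g N₂ ÷ 28.014 g/mol = 0.020504 mol
mass O = 3.981 − (2.2164 + 0.16529 + 0.28720) = 1.3121 g → mol O = 1.3121 ÷ 15.999 = 0.082013 mol
Divide by the smallest (0.020504 mol): C 9.000, H 7.997, N 1.000, O 4.000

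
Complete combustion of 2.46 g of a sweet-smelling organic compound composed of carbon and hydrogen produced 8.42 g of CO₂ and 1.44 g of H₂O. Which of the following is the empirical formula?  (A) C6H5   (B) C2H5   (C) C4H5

(A) C6H5

mol C = 8.42 g CO₂ ÷ 44.009 g/mol = 0.1913 mol
mol H = 2 × 1.44 g H₂O ÷ 18.015 g/mol = 0.1599 mol
Divide by the smallest (0.1599 mol): C 1.197, H 1.000
Multiplying each by 5 gives whole numbers: C 5.98, H 5.00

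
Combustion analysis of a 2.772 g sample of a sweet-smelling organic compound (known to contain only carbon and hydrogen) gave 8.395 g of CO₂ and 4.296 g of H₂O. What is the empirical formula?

C2H5

mol C = 8.395 g CO₂ ÷ 44.009 g/mol = 0.19076 mol
mol H = 2 × 4.296 g H₂O ÷ 18.015 g/mol = 0.47694 mol
Divide by the smallest (0.19076 mol): C 1.000, H 2.500
Multiplying each by 2 gives whole numbers: C 2.00, H 5.00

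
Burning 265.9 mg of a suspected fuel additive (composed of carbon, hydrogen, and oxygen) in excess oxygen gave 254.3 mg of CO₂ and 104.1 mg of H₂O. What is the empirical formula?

mol C = 0.2543 g CO₂ ÷ 44.009 g/mol = 0.0057784 mol
mol H = 2 × 0.1041 g H₂O ÷ 18.015 g/mol = 0.011557 mol
mass O = 0.2659 − (0.069404 + 0.011649) = 0.18485 g → mol O = 0.18485 ÷ 15.999 = 0.011554 mol
Divide by the smallest (0.0057784 mol): C 1.000, H 2.000, O 1.999

CH2O2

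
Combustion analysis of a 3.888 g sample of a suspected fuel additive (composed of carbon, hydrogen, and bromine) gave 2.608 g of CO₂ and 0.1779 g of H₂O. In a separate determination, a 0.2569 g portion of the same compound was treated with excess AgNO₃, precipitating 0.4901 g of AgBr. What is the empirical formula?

mol C = 2.608 g CO₂ ÷ 44.009 g/mol = 0.059261 mol
mol H = 2 × 0.1779 g H₂O ÷ 18.015 g/mol = 0.019750 mol
From the AgBr data: mol Br per gram of compound = (0.4901 ÷ 187.772) ÷ 0.2569 = 0.010160 mol/g, so in the 3.888 g combustion sample mol Br = 0.039502 mol
Divide by the smallest (0.019750 mol): C 3.001, H 1.000, Br 2.000

C3HBr2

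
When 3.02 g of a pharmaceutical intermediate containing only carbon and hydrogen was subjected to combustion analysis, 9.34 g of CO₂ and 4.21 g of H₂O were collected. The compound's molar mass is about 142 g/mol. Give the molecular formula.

C10H22

mol C = 9.34 g CO₂ ÷ 44.009 g/mol = 0.2122 mol
mol H = 2 × 4.21 g H₂O ÷ 18.015 g/mol = 0.4674 mol
Divide by the smallest (0.2122 mol): C 1.000, H 2.202
Multiplying each by 5 gives whole numbers: C 5.00, H 11.01
Empirical formula: C5H11
Empirical-formula mass = 71.14 g/mol; 142 ÷ 71.14 ≈ 2, so the molecular formula is C10H22.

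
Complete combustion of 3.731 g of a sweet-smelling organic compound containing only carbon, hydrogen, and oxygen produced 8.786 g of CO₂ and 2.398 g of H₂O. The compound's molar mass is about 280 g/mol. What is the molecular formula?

mol C = 8.786 g CO₂ ÷ 44.009 g/mol = 0.19964 mol
mol H = 2 × 2.398 g H₂O ÷ 18.015 g/mol = 0.26622 mol
mass O = 3.731 − (2.3979 + 0.26835) = 1.0648 g → mol O = 1.0648 ÷ 15.999 = 0.066552 mol
Divide by the smallest (0.066552 mol): C 3.000, H 4.000, O 1.000
Empirical formula: C3H4O
Empirical-formula mass = 56.06 g/mol; 280 ÷ 56.06 ≈ 5, so the molecular formula is C15H20O5.

C15H20O5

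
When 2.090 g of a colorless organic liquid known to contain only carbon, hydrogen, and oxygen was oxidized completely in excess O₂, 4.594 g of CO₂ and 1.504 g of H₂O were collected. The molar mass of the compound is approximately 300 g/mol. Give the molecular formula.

mol C = 4.594 g CO₂ ÷ 44.009 g/mol = 0.10439 mol
mol H = 2 × 1.504 g H₂O ÷ 18.015 g/mol = 0.16697 mol
mass O = 2.090 − (1.2538 + 0.16831) = 0.66789 g → mol O = 0.66789 ÷ 15.999 = 0.041746 mol
Divide by the smallest (0.041746 mol): C 2.501, H 4.000, O 1.000
Multiplying each by 2 gives whole numbers: C 5.00, H 8.00, O 2.00
Empirical formula: C5H8O2
Empirical-formula mass = 100.12 g/mol; 300 ÷ 100.12 ≈ 3, so the molecular formula is C15H24O6.

C15H24O6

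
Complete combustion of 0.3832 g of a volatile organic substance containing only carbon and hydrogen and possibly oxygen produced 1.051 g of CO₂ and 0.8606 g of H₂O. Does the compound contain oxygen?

mol C = 1.051 g CO₂ ÷ 44.009 g/mol = 0.023881 mol
mol H = 2 × 0.8606 g H₂O ÷ 18.015 g/mol = 0.095543 mol
C and H together account for 0.38315 g — essentially the entire 0.3832 g sample — so the compound contains no oxygen.

no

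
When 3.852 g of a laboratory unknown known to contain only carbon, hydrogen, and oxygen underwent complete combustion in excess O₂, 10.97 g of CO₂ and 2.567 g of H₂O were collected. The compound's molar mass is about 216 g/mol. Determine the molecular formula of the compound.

C14H16O2

mol C = 10.97 g CO₂ ÷ 44.009 g/mol = 0.24927 mol
mol H = 2 × 2.567 g H₂O ÷ 18.015 g/mol = 0.28498 mol
mass O = 3.852 − (2.9939 + 0.28726) = 0.57079 g → mol O = 0.57079 ÷ 15.999 = 0.035676 mol
Divide by the smallest (0.035676 mol): C 6.987, H 7.988, O 1.000
Empirical formula: C7H8O
Empirical-formula mass = 108.14 g/mol; 216 ÷ 108.14 ≈ 2, so the molecular formula is C14H16O2.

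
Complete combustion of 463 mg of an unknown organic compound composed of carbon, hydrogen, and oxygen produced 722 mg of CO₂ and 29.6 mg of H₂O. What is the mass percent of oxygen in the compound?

56.7%

mol C = 0.722 g CO₂ ÷ 44.009 g/mol = 0.01641 mol
mol H = 2 × 0.0296 g H₂O ÷ 18.015 g/mol = 0.003286 mol
mass O = 0.463 − (0.1970 + 0.003312) = 0.2626 g → mol O = 0.2626 ÷ 15.999 = 0.01642 mol
mass % O = 0.2626 g ÷ 0.463 g × 100%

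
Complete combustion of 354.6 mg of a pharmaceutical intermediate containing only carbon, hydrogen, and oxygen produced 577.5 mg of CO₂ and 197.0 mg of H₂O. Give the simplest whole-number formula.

C6H10O5

mol C = 0.5775 g CO₂ ÷ 44.009 g/mol = 0.013122 mol
mol H = 2 × 0.1970 g H₂O ÷ 18.015 g/mol = 0.021871 mol
mass O = 0.3546 − (0.15761 + 0.022046) = 0.17494 g → mol O = 0.17494 ÷ 15.999 = 0.010935 mol
Divide by the smallest (0.010935 mol): C 1.200, H 2.000, O 1.000
Multiplying each by 5 gives whole numbers: C 6.00, H 10.00, O 5.00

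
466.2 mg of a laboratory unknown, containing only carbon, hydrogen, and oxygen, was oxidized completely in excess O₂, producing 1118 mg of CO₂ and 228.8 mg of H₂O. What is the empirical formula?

C3H3O

mol C = 1.118 g CO₂ ÷ 44.009 g/mol = 0.025404 mol
mol H = 2 × 0.2288 g H₂O ÷ 18.015 g/mol = 0.025401 mol
mass O = 0.4662 − (0.30513 + 0.025604) = 0.13547 g → mol O = 0.13547 ÷ 15.999 = 0.0084674 mol
Divide by the smallest (0.0084674 mol): C 3.000, H 3.000, O 1.000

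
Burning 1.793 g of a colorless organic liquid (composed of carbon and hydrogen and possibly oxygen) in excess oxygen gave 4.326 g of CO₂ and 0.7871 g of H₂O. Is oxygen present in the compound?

yes

mol C = 4.326 g CO₂ ÷ 44.009 g/mol = 0.098298 mol
mol H = 2 × 0.7871 g H₂O ÷ 18.015 g/mol = 0.087383 mol
C and H account for only 1.2687 g of the 1.793 g sample; the remaining 0.52426 g must be oxygen.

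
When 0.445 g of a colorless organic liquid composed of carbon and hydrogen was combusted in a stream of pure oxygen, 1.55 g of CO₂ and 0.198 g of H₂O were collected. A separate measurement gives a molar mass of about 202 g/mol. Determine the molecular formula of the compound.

C16H10

mol C = 1.55 g CO₂ ÷ 44.009 g/mol = 0.03522 mol
mol H = 2 × 0.198 g H₂O ÷ 18.015 g/mol = 0.02198 mol
Divide by the smallest (0.02198 mol): C 1.602, H 1.000
Multiplying each by 5 gives whole numbers: C 8.01, H 5.00
Empirical formula: C8H5
Empirical-formula mass = 101.13 g/mol; 202 ÷ 101.13 ≈ 2, so the molecular formula is C16H10.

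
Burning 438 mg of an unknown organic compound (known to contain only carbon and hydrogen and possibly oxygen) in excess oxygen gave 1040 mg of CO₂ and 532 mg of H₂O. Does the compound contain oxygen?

mol C = 1.04 g CO₂ ÷ 44.009 g/mol = 0.02363 mol
mol H = 2 × 0.532 g H₂O ÷ 18.015 g/mol = 0.05906 mol
C and H account for only 0.3434 g of the 0.438 g sample; the remaining 0.09463 g must be oxygen.

yes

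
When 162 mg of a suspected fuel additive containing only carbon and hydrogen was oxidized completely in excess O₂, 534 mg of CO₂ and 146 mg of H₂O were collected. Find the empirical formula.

C3H4

mol C = 0.534 g CO₂ ÷ 44.009 g/mol = 0.01213 mol
mol H = 2 × 0.146 g H₂O ÷ 18.015 g/mol = 0.01621 mol
Divide by the smallest (0.01213 mol): C 1.000, H 1.336
Multiplying each by 3 gives whole numbers: C 3.00, H 4.01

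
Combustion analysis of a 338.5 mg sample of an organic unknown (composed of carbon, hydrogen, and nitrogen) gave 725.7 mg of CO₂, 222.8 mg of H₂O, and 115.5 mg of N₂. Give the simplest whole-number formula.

C2H3N

mol C = 0.7257 g CO₂ ÷ 44.009 g/mol = 0.016490 mol
mol H = 2 × 0.2228 g H₂O ÷ 18.015 g/mol = 0.024735 mol
mol N = 2 × 0.1155 g N₂ ÷ 28.014 g/mol = 0.0082459 mol
Divide by the smallest (0.0082459 mol): C 2.000, H 3.000, N 1.000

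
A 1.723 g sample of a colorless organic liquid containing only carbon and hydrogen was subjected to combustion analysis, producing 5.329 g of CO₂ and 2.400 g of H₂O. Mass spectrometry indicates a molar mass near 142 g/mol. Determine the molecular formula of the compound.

mol C = 5.329 g CO₂ ÷ 44.009 g/mol = 0.12109 mol
mol H = 2 × 2.400 g H₂O ÷ 18.015 g/mol = 0.26644 mol
Divide by the smallest (0.12109 mol): C 1.000, H 2.200
Multiplying each by 5 gives whole numbers: C 5.00, H 11.00
Empirical formula: C5H11
Empirical-formula mass = 71.14 g/mol; 142 ÷ 71.14 ≈ 2, so the molecular formula is C10H22.

C10H22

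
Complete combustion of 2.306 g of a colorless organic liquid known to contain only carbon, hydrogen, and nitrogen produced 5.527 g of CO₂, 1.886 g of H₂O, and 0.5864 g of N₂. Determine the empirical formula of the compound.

mol C = 5.527 g CO₂ ÷ 44.009 g/mol = 0.12559 mol
mol H = 2 × 1.886 g H₂O ÷ 18.015 g/mol = 0.20938 mol
mol N = 2 × 0.5864 g N₂ ÷ 28.014 g/mol = 0.041865 mol
Divide by the smallest (0.041865 mol): C 3.000, H 5.001, N 1.000

C3H5N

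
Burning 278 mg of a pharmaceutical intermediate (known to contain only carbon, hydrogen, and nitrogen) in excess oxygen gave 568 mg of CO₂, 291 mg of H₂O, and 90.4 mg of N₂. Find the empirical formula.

C2H5N

mol C = 0.568 g CO₂ ÷ 44.009 g/mol = 0.01291 mol
mol H = 2 × 0.291 g H₂O ÷ 18.015 g/mol = 0.03231 mol
mol N = 2 × 0.0904 g N₂ ÷ 28.014 g/mol = 0.006454 mol
Divide by the smallest (0.006454 mol): C 2.000, H 5.006, N 1.000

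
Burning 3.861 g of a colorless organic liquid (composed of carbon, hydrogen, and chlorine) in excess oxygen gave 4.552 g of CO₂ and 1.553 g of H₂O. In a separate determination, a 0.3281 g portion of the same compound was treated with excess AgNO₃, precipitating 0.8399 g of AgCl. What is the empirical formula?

mol C = 4.552 g CO₂ ÷ 44.009 g/mol = 0.10343 mol
mol H = 2 × 1.553 g H₂O ÷ 18.015 g/mol = 0.17241 mol
From the AgCl data: mol Cl per gram of compound = (0.8399 ÷ 143.318) ÷ 0.3281 = 0.017862 mol/g, so in the 3.861 g combustion sample mol Cl = 0.068964 mol
Divide by the smallest (0.068964 mol): C 1.500, H 2.500, Cl 1.000
Multiplying each by 2 gives whole numbers: C 3.00, H 5.00, Cl 2.00

C3H5Cl2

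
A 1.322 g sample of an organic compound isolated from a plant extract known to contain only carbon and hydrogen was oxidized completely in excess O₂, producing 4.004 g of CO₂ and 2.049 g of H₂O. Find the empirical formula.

C2H5

mol C = 4.004 g CO₂ ÷ 44.009 g/mol = 0.090981 mol
mol H = 2 × 2.049 g H₂O ÷ 18.015 g/mol = 0.22748 mol
Divide by the smallest (0.090981 mol): C 1.000, H 2.500
Multiplying each by 2 gives whole numbers: C 2.00, H 5.00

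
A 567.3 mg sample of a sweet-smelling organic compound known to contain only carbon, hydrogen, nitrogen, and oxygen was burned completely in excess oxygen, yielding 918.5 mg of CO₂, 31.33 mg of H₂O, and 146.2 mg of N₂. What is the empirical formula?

mol C = 0.9185 g CO₂ ÷ 44.009 g/mol = 0.020871 mol
mol H = 2 × 0.03133 g H₂O ÷ 18.015 g/mol = 0.0034782 mol
mol N = 2 × 0.1462 g N₂ ÷ 28.014 g/mol = 0.010438 mol
mass O = 0.5673 − (0.25068 + 0.0035060 + 0.14620) = 0.16692 g → mol O = 0.16692 ÷ 15.999 = 0.010433 mol
Divide by the smallest (0.0034782 mol): C 6.000, H 1.000, N 3.001, O 2.999

C6HN3O3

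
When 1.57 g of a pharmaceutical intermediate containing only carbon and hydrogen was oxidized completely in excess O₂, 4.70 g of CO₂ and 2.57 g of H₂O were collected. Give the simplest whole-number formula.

C3H8

mol C = 4.70 g CO₂ ÷ 44.009 g/mol = 0.1068 mol
mol H = 2 × 2.57 g H₂O ÷ 18.015 g/mol = 0.2853 mol
Divide by the smallest (0.1068 mol): C 1.000, H 2.672
Multiplying each by 3 gives whole numbers: C 3.00, H 8.01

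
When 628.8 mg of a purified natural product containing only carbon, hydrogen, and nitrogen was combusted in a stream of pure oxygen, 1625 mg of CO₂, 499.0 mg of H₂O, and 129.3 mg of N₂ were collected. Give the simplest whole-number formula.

mol C = 1.625 g CO₂ ÷ 44.009 g/mol = 0.036924 mol
mol H = 2 × 0.4990 g H₂O ÷ 18.015 g/mol = 0.055398 mol
mol N = 2 × 0.1293 g N₂ ÷ 28.014 g/mol = 0.0092311 mol
Divide by the smallest (0.0092311 mol): C 4.000, H 6.001, N 1.000

C4H6N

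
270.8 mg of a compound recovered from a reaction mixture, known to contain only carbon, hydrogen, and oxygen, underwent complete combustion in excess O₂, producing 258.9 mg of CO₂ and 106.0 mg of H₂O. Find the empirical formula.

mol C = 0.2589 g CO₂ ÷ 44.009 g/mol = 0.0058829 mol
mol H = 2 × 0.1060 g H₂O ÷ 18.015 g/mol = 0.011768 mol
mass O = 0.2708 − (0.070659 + 0.011862) = 0.18828 g → mol O = 0.18828 ÷ 15.999 = 0.011768 mol
Divide by the smallest (0.0058829 mol): C 1.000, H 2.000, O 2.000

CH2O2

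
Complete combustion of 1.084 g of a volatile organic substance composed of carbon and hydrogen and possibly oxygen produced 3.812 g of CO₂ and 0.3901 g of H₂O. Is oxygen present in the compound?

no

mol C = 3.812 g CO₂ ÷ 44.009 g/mol = 0.086619 mol
mol H = 2 × 0.3901 g H₂O ÷ 18.015 g/mol = 0.043308 mol
C and H together account for 1.0840 g — essentially the entire 1.084 g sample — so the compound contains no oxygen.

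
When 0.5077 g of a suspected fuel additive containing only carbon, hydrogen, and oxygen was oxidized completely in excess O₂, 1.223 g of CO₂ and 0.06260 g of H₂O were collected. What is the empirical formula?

C8H2O3

mol C = 1.223 g CO₂ ÷ 44.009 g/mol = 0.027790 mol
mol H = 2 × 0.06260 g H₂O ÷ 18.015 g/mol = 0.0069498 mol
mass O = 0.5077 − (0.33378 + 0.0070054) = 0.16691 g → mol O = 0.16691 ÷ 15.999 = 0.010433 mol
Divide by the smallest (0.0069498 mol): C 3.999, H 1.000, O 1.501
Multiplying each by 2 gives whole numbers: C 8.00, H 2.00, O 3.00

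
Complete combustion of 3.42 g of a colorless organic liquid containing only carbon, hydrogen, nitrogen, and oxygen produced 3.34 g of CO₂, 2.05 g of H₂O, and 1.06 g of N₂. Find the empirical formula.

CH3NO

mol C = 3.34 g CO₂ ÷ 44.009 g/mol = 0.07589 mol
mol H = 2 × 2.05 g H₂O ÷ 18.015 g/mol = 0.2276 mol
mol N = 2 × 1.06 g N₂ ÷ 28.014 g/mol = 0.07568 mol
mass O = 3.42 − (0.9116 + 0.2294 + 1.060) = 1.219 g → mol O = 1.219 ÷ 15.999 = 0.07619 mol
Divide by the smallest (0.07568 mol): C 1.003, H 3.007, N 1.000, O 1.007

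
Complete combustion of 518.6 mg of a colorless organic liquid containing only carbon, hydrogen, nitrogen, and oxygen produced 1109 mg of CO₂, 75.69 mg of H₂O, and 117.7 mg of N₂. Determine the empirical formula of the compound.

mol C = 1.109 g CO₂ ÷ 44.009 g/mol = 0.025199 mol
mol H = 2 × 0.07569 g H₂O ÷ 18.015 g/mol = 0.0084030 mol
mol N = 2 × 0.1177 g N₂ ÷ 28.014 g/mol = 0.0084029 mol
mass O = 0.5186 − (0.30267 + 0.0084702 + 0.11770) = 0.089760 g → mol O = 0.089760 ÷ 15.999 = 0.0056103 mol
Divide by the smallest (0.0056103 mol): C 4.492, H 1.498, N 1.498, O 1.000
Multiplying each by 2 gives whole numbers: C 8.98, H 3.00, N 3.00, O 2.00

C9H3N3O2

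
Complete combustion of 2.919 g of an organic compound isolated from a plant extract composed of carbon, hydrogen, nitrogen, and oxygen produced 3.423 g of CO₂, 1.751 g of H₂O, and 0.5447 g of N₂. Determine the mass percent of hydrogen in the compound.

6.71%

mol C = 3.423 g CO₂ ÷ 44.009 g/mol = 0.077780 mol
mol H = 2 × 1.751 g H₂O ÷ 18.015 g/mol = 0.19439 mol
mol N = 2 × 0.5447 g N₂ ÷ 28.014 g/mol = 0.038888 mol
mass O = 2.919 − (0.93421 + 0.19595 + 0.54470) = 1.2441 g → mol O = 1.2441 ÷ 15.999 = 0.077764 mol
mass % H = 0.19595 g ÷ 2.919 g × 100%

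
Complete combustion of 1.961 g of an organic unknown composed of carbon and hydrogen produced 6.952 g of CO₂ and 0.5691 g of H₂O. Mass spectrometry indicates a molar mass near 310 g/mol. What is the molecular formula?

mol C = 6.952 g CO₂ ÷ 44.009 g/mol = 0.15797 mol
mol H = 2 × 0.5691 g H₂O ÷ 18.015 g/mol = 0.063181 mol
Divide by the smallest (0.063181 mol): C 2.500, H 1.000
Multiplying each by 2 gives whole numbers: C 5.00, H 2.00
Empirical formula: C5H2
Empirical-formula mass = 62.07 g/mol; 310 ÷ 62.07 ≈ 5, so the molecular formula is C25H10.

C25H10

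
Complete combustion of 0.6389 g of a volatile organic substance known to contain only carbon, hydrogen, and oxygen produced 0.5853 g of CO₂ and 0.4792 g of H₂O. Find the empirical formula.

mol C = 0.5853 g CO₂ ÷ 44.009 g/mol = 0.013300 mol
mol H = 2 × 0.4792 g H₂O ÷ 18.015 g/mol = 0.053200 mol
mass O = 0.6389 − (0.15974 + 0.053626) = 0.42553 g → mol O = 0.42553 ÷ 15.999 = 0.026597 mol
Divide by the smallest (0.013300 mol): C 1.000, H 4.000, O 2.000

CH4O2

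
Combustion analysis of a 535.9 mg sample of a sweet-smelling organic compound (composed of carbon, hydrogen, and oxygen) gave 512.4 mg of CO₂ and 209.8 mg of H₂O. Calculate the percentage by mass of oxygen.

mol C = 0.5124 g CO₂ ÷ 44.009 g/mol = 0.011643 mol
mol H = 2 × 0.2098 g H₂O ÷ 18.015 g/mol = 0.023292 mol
mass O = 0.5359 − (0.13984 + 0.023478) = 0.37258 g → mol O = 0.37258 ÷ 15.999 = 0.023288 mol
mass % O = 0.37258 g ÷ 0.5359 g × 100%

69.52%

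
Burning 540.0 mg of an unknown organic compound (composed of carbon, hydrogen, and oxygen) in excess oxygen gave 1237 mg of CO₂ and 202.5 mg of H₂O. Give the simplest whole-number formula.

mol C = 1.237 g CO₂ ÷ 44.009 g/mol = 0.028108 mol
mol H = 2 × 0.2025 g H₂O ÷ 18.015 g/mol = 0.022481 mol
mass O = 0.5400 − (0.33760 + 0.022661) = 0.17974 g → mol O = 0.17974 ÷ 15.999 = 0.011234 mol
Divide by the smallest (0.011234 mol): C 2.502, H 2.001, O 1.000
Multiplying each by 2 gives whole numbers: C 5.00, H 4.00, O 2.00

C5H4O2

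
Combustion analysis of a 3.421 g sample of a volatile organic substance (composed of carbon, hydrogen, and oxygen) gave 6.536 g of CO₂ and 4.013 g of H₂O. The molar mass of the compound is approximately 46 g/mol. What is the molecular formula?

C2H6O

mol C = 6.536 g CO₂ ÷ 44.009 g/mol = 0.14852 mol
mol H = 2 × 4.013 g H₂O ÷ 18.015 g/mol = 0.44552 mol
mass O = 3.421 − (1.7838 + 0.44908) = 1.1881 g → mol O = 1.1881 ÷ 15.999 = 0.074261 mol
Divide by the smallest (0.074261 mol): C 2.000, H 5.999, O 1.000
Empirical formula: C2H6O
Empirical-formula mass = 46.07 g/mol; 46 ÷ 46.07 ≈ 1, so the molecular formula is C2H6O.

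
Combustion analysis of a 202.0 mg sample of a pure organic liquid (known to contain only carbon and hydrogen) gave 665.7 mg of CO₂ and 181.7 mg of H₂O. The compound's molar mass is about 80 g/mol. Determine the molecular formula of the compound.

mol C = 0.6657 g CO₂ ÷ 44.009 g/mol = 0.015126 mol
mol H = 2 × 0.1817 g H₂O ÷ 18.015 g/mol = 0.020172 mol
Divide by the smallest (0.015126 mol): C 1.000, H 1.334
Multiplying each by 3 gives whole numbers: C 3.00, H 4.00
Empirical formula: C3H4
Empirical-formula mass = 40.06 g/mol; 80 ÷ 40.06 ≈ 2, so the molecular formula is C6H8.

C6H8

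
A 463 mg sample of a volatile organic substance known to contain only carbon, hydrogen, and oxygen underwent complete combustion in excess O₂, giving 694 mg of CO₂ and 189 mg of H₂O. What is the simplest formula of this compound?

mol C = 0.694 g CO₂ ÷ 44.009 g/mol = 0.01577 mol
mol H = 2 × 0.189 g H₂O ÷ 18.015 g/mol = 0.02098 mol
mass O = 0.463 − (0.1894 + 0.02115) = 0.2524 g → mol O = 0.2524 ÷ 15.999 = 0.01578 mol
Divide by the smallest (0.01577 mol): C 1.000, H 1.331, O 1.001
Multiplying each by 3 gives whole numbers: C 3.00, H 3.99, O 3.00

C3H4O3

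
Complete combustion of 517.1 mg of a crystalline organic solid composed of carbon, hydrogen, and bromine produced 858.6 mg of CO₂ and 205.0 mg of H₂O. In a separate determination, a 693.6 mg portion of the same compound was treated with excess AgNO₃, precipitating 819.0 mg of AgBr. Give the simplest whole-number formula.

C6H7Br

mol C = 0.8586 g CO₂ ÷ 44.009 g/mol = 0.019510 mol
mol H = 2 × 0.2050 g H₂O ÷ 18.015 g/mol = 0.022759 mol
From the AgBr data: mol Br per gram of compound = (0.8190 ÷ 187.772) ÷ 0.6936 = 0.0062885 mol/g, so in the 0.5171 g combustion sample mol Br = 0.0032518 mol
Divide by the smallest (0.0032518 mol): C 6.000, H 6.999, Br 1.000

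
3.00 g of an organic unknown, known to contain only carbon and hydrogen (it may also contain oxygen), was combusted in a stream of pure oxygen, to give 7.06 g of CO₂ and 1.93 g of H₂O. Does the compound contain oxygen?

mol C = 7.06 g CO₂ ÷ 44.009 g/mol = 0.1604 mol
mol H = 2 × 1.93 g H₂O ÷ 18.015 g/mol = 0.2143 mol
C and H account for only 2.143 g of the 3.00 g sample; the remaining 0.8572 g must be oxygen.

yes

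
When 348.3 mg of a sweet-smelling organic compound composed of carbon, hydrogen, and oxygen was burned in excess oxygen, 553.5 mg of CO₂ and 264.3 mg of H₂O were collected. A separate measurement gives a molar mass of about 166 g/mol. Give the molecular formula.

C6H14O5

mol C = 0.5535 g CO₂ ÷ 44.009 g/mol = 0.012577 mol
mol H = 2 × 0.2643 g H₂O ÷ 18.015 g/mol = 0.029342 mol
mass O = 0.3483 − (0.15106 + 0.029577) = 0.16766 g → mol O = 0.16766 ÷ 15.999 = 0.010479 mol
Divide by the smallest (0.010479 mol): C 1.200, H 2.800, O 1.000
Multiplying each by 5 gives whole numbers: C 6.00, H 14.00, O 5.00
Empirical formula: C6H14O5
Empirical-formula mass = 166.17 g/mol; 166 ÷ 166.17 ≈ 1, so the molecular formula is C6H14O5.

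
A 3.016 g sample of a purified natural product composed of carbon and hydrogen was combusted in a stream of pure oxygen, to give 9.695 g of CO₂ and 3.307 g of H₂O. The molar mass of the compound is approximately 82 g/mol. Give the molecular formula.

C6H10

mol C = 9.695 g CO₂ ÷ 44.009 g/mol = 0.22030 mol
mol H = 2 × 3.307 g H₂O ÷ 18.015 g/mol = 0.36714 mol
Divide by the smallest (0.22030 mol): C 1.000, H 1.667
Multiplying each by 3 gives whole numbers: C 3.00, H 5.00
Empirical formula: C3H5
Empirical-formula mass = 41.07 g/mol; 82 ÷ 41.07 ≈ 2, so the molecular formula is C6H10.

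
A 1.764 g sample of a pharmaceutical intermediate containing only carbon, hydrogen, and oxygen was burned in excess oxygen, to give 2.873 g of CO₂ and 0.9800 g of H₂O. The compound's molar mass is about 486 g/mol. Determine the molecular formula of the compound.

mol C = 2.873 g CO₂ ÷ 44.009 g/mol = 0.065282 mol
mol H = 2 × 0.9800 g H₂O ÷ 18.015 g/mol = 0.10880 mol
mass O = 1.764 − (0.78410 + 0.10967) = 0.87023 g → mol O = 0.87023 ÷ 15.999 = 0.054393 mol
Divide by the smallest (0.054393 mol): C 1.200, H 2.000, O 1.000
Multiplying each by 5 gives whole numbers: C 6.00, H 10.00, O 5.00
Empirical formula: C6H10O5
Empirical-formula mass = 162.14 g/mol; 486 ÷ 162.14 ≈ 3, so the molecular formula is C18H30O15.

C18H30O15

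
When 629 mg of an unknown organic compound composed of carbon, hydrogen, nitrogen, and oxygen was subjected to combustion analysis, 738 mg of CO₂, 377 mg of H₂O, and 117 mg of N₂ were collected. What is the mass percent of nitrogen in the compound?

mol C = 0.738 g CO₂ ÷ 44.009 g/mol = 0.01677 mol
mol H = 2 × 0.377 g H₂O ÷ 18.015 g/mol = 0.04185 mol
mol N = 2 × 0.117 g N₂ ÷ 28.014 g/mol = 0.008353 mol
mass O = 0.629 − (0.2014 + 0.04219 + 0.1170) = 0.2684 g → mol O = 0.2684 ÷ 15.999 = 0.01678 mol
mass % N = 0.1170 g ÷ 0.629 g × 100%

18.6%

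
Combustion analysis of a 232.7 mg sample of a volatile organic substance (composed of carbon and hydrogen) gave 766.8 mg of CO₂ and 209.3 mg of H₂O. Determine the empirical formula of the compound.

mol C = 0.7668 g CO₂ ÷ 44.009 g/mol = 0.017424 mol
mol H = 2 × 0.2093 g H₂O ÷ 18.015 g/mol = 0.023236 mol
Divide by the smallest (0.017424 mol): C 1.000, H 1.334
Multiplying each by 3 gives whole numbers: C 3.00, H 4.00

C3H4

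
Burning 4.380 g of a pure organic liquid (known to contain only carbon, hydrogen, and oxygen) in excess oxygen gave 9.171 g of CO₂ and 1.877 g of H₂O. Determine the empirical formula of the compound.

mol C = 9.171 g CO₂ ÷ 44.009 g/mol = 0.20839 mol
mol H = 2 × 1.877 g H₂O ÷ 18.015 g/mol = 0.20838 mol
mass O = 4.380 − (2.5030 + 0.21005) = 1.6670 g → mol O = 1.6670 ÷ 15.999 = 0.10419 mol
Divide by the smallest (0.10419 mol): C 2.000, H 2.000, O 1.000

C2H2O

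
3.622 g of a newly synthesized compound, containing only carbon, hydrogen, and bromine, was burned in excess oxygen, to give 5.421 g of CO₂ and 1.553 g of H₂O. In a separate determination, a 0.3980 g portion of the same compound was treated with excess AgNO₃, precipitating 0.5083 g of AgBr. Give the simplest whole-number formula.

C5H7Br

mol C = 5.421 g CO₂ ÷ 44.009 g/mol = 0.12318 mol
mol H = 2 × 1.553 g H₂O ÷ 18.015 g/mol = 0.17241 mol
From the AgBr data: mol Br per gram of compound = (0.5083 ÷ 187.772) ÷ 0.3980 = 0.0068015 mol/g, so in the 3.622 g combustion sample mol Br = 0.024635 mol
Divide by the smallest (0.024635 mol): C 5.000, H 6.999, Br 1.000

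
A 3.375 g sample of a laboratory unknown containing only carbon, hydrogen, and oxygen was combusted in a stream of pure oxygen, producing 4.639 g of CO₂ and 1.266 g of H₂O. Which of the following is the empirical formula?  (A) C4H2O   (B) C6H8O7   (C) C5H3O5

(B) C6H8O7

mol C = 4.639 g CO₂ ÷ 44.009 g/mol = 0.10541 mol
mol H = 2 × 1.266 g H₂O ÷ 18.015 g/mol = 0.14055 mol
mass O = 3.375 − (1.2661 + 0.14167) = 1.9672 g → mol O = 1.9672 ÷ 15.999 = 0.12296 mol
Divide by the smallest (0.10541 mol): C 1.000, H 1.333, O 1.166
Multiplying each by 6 gives whole numbers: C 6.00, H 8.00, O 7.00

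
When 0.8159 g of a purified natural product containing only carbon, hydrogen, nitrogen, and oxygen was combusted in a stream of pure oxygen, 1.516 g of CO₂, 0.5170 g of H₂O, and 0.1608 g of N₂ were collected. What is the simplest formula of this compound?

C3H5NO

mol C = 1.516 g CO₂ ÷ 44.009 g/mol = 0.034447 mol
mol H = 2 × 0.5170 g H₂O ÷ 18.015 g/mol = 0.057397 mol
mol N = 2 × 0.1608 g N₂ ÷ 28.014 g/mol = 0.011480 mol
mass O = 0.8159 − (0.41375 + 0.057856 + 0.16080) = 0.18350 g → mol O = 0.18350 ÷ 15.999 = 0.011469 mol
Divide by the smallest (0.011469 mol): C 3.003, H 5.004, N 1.001, O 1.000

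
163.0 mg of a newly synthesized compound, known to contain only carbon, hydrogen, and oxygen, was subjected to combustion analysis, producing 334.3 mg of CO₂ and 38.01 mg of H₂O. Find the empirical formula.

C9H5O5

mol C = 0.3343 g CO₂ ÷ 44.009 g/mol = 0.0075962 mol
mol H = 2 × 0.03801 g H₂O ÷ 18.015 g/mol = 0.0042198 mol
mass O = 0.1630 − (0.091238 + 0.0042536) = 0.067509 g → mol O = 0.067509 ÷ 15.999 = 0.0042196 mol
Divide by the smallest (0.0042196 mol): C 1.800, H 1.000, O 1.000
Multiplying each by 5 gives whole numbers: C 9.00, H 5.00, O 5.00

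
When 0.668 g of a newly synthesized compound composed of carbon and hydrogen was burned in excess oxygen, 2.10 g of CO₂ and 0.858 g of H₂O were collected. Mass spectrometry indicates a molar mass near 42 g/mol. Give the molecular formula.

mol C = 2.10 g CO₂ ÷ 44.009 g/mol = 0.04772 mol
mol H = 2 × 0.858 g H₂O ÷ 18.015 g/mol = 0.09525 mol
Divide by the smallest (0.04772 mol): C 1.000, H 1.996
Empirical formula: CH2
Empirical-formula mass = 14.03 g/mol; 42 ÷ 14.03 ≈ 3, so the molecular formula is C3H6.

C3H6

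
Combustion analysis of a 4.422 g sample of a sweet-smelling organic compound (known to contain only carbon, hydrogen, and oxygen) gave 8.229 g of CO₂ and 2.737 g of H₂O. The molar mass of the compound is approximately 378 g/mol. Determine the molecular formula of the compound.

mol C = 8.229 g CO₂ ÷ 44.009 g/mol = 0.18698 mol
mol H = 2 × 2.737 g H₂O ÷ 18.015 g/mol = 0.30386 mol
mass O = 4.422 − (2.2459 + 0.30629) = 1.8698 g → mol O = 1.8698 ÷ 15.999 = 0.11687 mol
Divide by the smallest (0.11687 mol): C 1.600, H 2.600, O 1.000
Multiplying each by 5 gives whole numbers: C 8.00, H 13.00, O 5.00
Empirical formula: C8H13O5
Empirical-formula mass = 189.19 g/mol; 378 ÷ 189.19 ≈ 2, so the molecular formula is C16H26O10.

C16H26O10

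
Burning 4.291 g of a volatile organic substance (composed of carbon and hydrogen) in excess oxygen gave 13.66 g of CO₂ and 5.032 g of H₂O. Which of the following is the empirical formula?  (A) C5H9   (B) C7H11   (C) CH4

mol C = 13.66 g CO₂ ÷ 44.009 g/mol = 0.31039 mol
mol H = 2 × 5.032 g H₂O ÷ 18.015 g/mol = 0.55865 mol
Divide by the smallest (0.31039 mol): C 1.000, H 1.800
Multiplying each by 5 gives whole numbers: C 5.00, H 9.00

(A) C5H9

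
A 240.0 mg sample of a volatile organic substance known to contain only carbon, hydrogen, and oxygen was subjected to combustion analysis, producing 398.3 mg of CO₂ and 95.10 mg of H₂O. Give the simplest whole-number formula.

mol C = 0.3983 g CO₂ ÷ 44.009 g/mol = 0.0090504 mol
mol H = 2 × 0.09510 g H₂O ÷ 18.015 g/mol = 0.010558 mol
mass O = 0.2400 − (0.10870 + 0.010642) = 0.12065 g → mol O = 0.12065 ÷ 15.999 = 0.0075413 mol
Divide by the smallest (0.0075413 mol): C 1.200, H 1.400, O 1.000
Multiplying each by 5 gives whole numbers: C 6.00, H 7.00, O 5.00

C6H7O5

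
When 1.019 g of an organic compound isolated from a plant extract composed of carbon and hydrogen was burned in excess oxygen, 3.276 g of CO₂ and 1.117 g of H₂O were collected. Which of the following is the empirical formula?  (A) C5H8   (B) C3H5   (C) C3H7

mol C = 3.276 g CO₂ ÷ 44.009 g/mol = 0.074439 mol
mol H = 2 × 1.117 g H₂O ÷ 18.015 g/mol = 0.12401 mol
Divide by the smallest (0.074439 mol): C 1.000, H 1.666
Multiplying each by 3 gives whole numbers: C 3.00, H 5.00

(B) C3H5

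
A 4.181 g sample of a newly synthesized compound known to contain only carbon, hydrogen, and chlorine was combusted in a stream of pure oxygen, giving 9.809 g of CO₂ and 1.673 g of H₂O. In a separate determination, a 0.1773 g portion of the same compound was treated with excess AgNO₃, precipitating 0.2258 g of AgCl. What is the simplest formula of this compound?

C6H5Cl

mol C = 9.809 g CO₂ ÷ 44.009 g/mol = 0.22289 mol
mol H = 2 × 1.673 g H₂O ÷ 18.015 g/mol = 0.18573 mol
From the AgCl data: mol Cl per gram of compound = (0.2258 ÷ 143.318) ÷ 0.1773 = 0.0088862 mol/g, so in the 4.181 g combustion sample mol Cl = 0.037153 mol
Divide by the smallest (0.037153 mol): C 5.999, H 4.999, Cl 1.000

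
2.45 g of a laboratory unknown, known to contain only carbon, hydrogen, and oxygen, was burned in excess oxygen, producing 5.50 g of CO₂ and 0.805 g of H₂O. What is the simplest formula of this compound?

C7H5O3

mol C = 5.50 g CO₂ ÷ 44.009 g/mol = 0.1250 mol
mol H = 2 × 0.805 g H₂O ÷ 18.015 g/mol = 0.08937 mol
mass O = 2.45 − (1.501 + 0.09008) = 0.8588 g → mol O = 0.8588 ÷ 15.999 = 0.05368 mol
Divide by the smallest (0.05368 mol): C 2.328, H 1.665, O 1.000
Multiplying each by 3 gives whole numbers: C 6.98, H 4.99, O 3.00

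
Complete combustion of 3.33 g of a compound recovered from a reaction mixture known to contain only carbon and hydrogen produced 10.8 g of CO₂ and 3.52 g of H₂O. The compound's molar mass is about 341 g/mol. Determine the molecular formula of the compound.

C25H40

mol C = 10.8 g CO₂ ÷ 44.009 g/mol = 0.2454 mol
mol H = 2 × 3.52 g H₂O ÷ 18.015 g/mol = 0.3908 mol
Divide by the smallest (0.2454 mol): C 1.000, H 1.592
Multiplying each by 5 gives whole numbers: C 5.00, H 7.96
Empirical formula: C5H8
Empirical-formula mass = 68.12 g/mol; 341 ÷ 68.12 ≈ 5, so the molecular formula is C25H40.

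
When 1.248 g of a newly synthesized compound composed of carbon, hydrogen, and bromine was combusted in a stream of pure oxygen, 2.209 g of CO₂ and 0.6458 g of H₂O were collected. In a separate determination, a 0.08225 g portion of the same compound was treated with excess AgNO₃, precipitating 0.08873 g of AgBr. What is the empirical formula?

mol C = 2.209 g CO₂ ÷ 44.009 g/mol = 0.050194 mol
mol H = 2 × 0.6458 g H₂O ÷ 18.015 g/mol = 0.071696 mol
From the AgBr data: mol Br per gram of compound = (0.08873 ÷ 187.772) ÷ 0.08225 = 0.0057452 mol/g, so in the 1.248 g combustion sample mol Br = 0.0071700 mol
Divide by the smallest (0.0071700 mol): C 7.001, H 9.999, Br 1.000

C7H10Br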